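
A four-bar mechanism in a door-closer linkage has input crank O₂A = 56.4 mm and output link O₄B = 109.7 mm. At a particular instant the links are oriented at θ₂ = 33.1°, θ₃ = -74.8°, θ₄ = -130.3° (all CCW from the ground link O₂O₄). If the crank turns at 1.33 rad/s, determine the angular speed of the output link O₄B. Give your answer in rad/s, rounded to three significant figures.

ω₂ = 1.33 rad/s
Differentiating the loop-closure r₂e^{iθ₂}+r₃e^{iθ₃}=r₁+r₄e^{iθ₄} gives r₂ω₂e^{iθ₂}+r₃ω₃e^{iθ₃}=r₄ω₄e^{iθ₄}.
Eliminating the other unknown: ω₄ = r₂ω₂ sin(θ₂−θ₃) / [r₄ sin(θ₄−θ₃)].
Numerator sine = +0.95159; denominator sine = -0.82413.
Result = 0.0564·1.33·(+0.95159) / (0.1097·(-0.82413)) = -0.78955 rad/s; magnitude 0.78955 rad/s.

0.790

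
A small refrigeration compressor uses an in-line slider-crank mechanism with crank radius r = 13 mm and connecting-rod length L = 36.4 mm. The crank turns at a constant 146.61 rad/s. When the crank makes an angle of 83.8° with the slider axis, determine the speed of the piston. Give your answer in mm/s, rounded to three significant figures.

1970

ω = 146.6 rad/s
For an in-line slider-crank, x = r cosθ + √(L² − r² sin²θ), so v = −rω sinθ·[1 + r cosθ/√(L² − r² sin²θ)].
With r = 0.013 m, L = 0.0364 m, θ = 83.8°: √(L² − r² sin²θ) = 0.034028 m.
v = −0.013·146.6·0.99415·[1 + 0.013·0.10800/0.034028] = -1.973 m/s.
|v| = 1.973 m/s = 1973 mm/s.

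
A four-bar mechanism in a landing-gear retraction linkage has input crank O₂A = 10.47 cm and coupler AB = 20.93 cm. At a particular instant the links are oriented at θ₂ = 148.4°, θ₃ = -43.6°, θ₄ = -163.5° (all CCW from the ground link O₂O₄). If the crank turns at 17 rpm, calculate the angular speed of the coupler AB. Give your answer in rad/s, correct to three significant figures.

ω₂ = 1.78 rad/s (from 17 rpm).
Differentiating the loop-closure r₂e^{iθ₂}+r₃e^{iθ₃}=r₁+r₄e^{iθ₄} gives r₂ω₂e^{iθ₂}+r₃ω₃e^{iθ₃}=r₄ω₄e^{iθ₄}.
Eliminating the other unknown: ω₃ = r₂ω₂ sin(θ₄−θ₂) / [r₃ sin(θ₃−θ₄)].
Numerator sine = +0.74431; denominator sine = +0.86690.
Result = 0.1047·1.78·(+0.74431) / (0.2093·(+0.86690)) = +0.76461 rad/s; magnitude 0.76461 rad/s.

0.765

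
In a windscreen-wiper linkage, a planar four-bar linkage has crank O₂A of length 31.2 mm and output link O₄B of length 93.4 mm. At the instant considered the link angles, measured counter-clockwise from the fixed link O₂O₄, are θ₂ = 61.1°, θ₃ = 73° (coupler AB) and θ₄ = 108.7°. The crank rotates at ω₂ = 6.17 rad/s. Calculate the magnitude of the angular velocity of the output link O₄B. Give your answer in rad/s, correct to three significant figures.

0.728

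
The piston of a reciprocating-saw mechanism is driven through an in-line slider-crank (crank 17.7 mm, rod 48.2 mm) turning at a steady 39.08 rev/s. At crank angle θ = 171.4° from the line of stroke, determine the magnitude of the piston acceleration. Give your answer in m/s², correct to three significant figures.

679

ω = 2π·39.1 = 245.5 rad/s
x(θ) = r cosθ + √(L² − r² sin²θ); with ω constant, a = ω²·d²x/dθ².
d²x/dθ² = −r cosθ − r²(cos2θ)/√u − r⁴ sin²2θ/(4u^{3/2}),  u = L² − r² sin²θ = 0.00231623 m².
Substituting r = 0.0177 m, L = 0.0482 m, θ = 171.4°: d²x/dθ² = +0.011263 m.
a = ω²·d²x/dθ² = (245.5)²·(+0.011263) = +679.1 m/s²;  |a| = 679.1 m/s².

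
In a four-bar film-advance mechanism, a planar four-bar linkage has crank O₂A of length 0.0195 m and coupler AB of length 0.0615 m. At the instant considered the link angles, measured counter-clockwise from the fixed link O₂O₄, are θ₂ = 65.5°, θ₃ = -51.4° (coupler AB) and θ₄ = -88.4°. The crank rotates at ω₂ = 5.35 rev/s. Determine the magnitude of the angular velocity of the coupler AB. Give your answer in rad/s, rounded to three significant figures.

7.79

ω₂ = 33.62 rad/s (from 5.35 rev/s).
Differentiating the loop-closure r₂e^{iθ₂}+r₃e^{iθ₃}=r₁+r₄e^{iθ₄} gives r₂ω₂e^{iθ₂}+r₃ω₃e^{iθ₃}=r₄ω₄e^{iθ₄}.
Eliminating the other unknown: ω₃ = r₂ω₂ sin(θ₄−θ₂) / [r₃ sin(θ₃−θ₄)].
Numerator sine = -0.43994; denominator sine = +0.60182.
Result = 0.0195·33.62·(-0.43994) / (0.0615·(+0.60182)) = -7.7915 rad/s; magnitude 7.7915 rad/s.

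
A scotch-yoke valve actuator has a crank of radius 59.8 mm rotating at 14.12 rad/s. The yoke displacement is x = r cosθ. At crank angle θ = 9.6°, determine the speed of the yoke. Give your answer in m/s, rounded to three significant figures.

0.141

ω = 14.12 rad/s
x = r cosθ ⇒ ẋ = −rω sinθ.
|v| = rω|sinθ| = 0.0598·14.12·|sin 9.6°| = 0.14082 m/s.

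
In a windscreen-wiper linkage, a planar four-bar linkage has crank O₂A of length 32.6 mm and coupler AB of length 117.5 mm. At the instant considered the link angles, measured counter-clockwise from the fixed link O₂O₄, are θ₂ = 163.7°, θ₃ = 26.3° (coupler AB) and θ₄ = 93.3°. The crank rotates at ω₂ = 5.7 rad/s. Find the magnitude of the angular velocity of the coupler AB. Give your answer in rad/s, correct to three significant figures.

1.62

ω₂ = 5.7 rad/s
Differentiating the loop-closure r₂e^{iθ₂}+r₃e^{iθ₃}=r₁+r₄e^{iθ₄} gives r₂ω₂e^{iθ₂}+r₃ω₃e^{iθ₃}=r₄ω₄e^{iθ₄}.
Eliminating the other unknown: ω₃ = r₂ω₂ sin(θ₄−θ₂) / [r₃ sin(θ₃−θ₄)].
Numerator sine = -0.94206; denominator sine = -0.92050.
Result = 0.0326·5.7·(-0.94206) / (0.1175·(-0.92050)) = +1.6185 rad/s; magnitude 1.6185 rad/s.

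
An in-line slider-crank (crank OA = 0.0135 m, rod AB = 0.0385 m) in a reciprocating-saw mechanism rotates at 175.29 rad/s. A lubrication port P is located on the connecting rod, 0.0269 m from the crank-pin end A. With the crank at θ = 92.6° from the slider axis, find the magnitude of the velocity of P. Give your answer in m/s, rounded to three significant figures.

ω = 175.3 rad/s.  Crank-pin speed |V_A| = rω = 2.3664 m/s, perpendicular to OA.
Rod angle: sinφ = −(r/L) sinθ ⇒ φ = -20.505°; ω_rod = −rω cosθ/√(L²−r²sin²θ) = +2.9769 rad/s.
V_P = V_A + ω_rod × AP, with AP = 0.0269 m along the rod.
Components: V_Px = −rω sinθ − a·ω_rod·sinφ = -2.3359 m/s;  V_Py = rω cosθ + a·ω_rod·cosφ = -0.032344 m/s.
|V_P| = √(V_Px² + V_Py²) = 2.3362 m/s.

2.34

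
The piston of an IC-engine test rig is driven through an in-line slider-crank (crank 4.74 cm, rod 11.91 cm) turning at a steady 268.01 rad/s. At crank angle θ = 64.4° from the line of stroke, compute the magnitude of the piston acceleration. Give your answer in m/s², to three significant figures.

602

ω = 268 rad/s
x(θ) = r cosθ + √(L² − r² sin²θ); with ω constant, a = ω²·d²x/dθ².
d²x/dθ² = −r cosθ − r²(cos2θ)/√u − r⁴ sin²2θ/(4u^{3/2}),  u = L² − r² sin²θ = 0.0123575 m².
Substituting r = 0.0474 m, L = 0.1191 m, θ = 64.4°: d²x/dθ² = -0.0083744 m.
a = ω²·d²x/dθ² = (268)²·(-0.0083744) = -601.53 m/s²;  |a| = 601.53 m/s².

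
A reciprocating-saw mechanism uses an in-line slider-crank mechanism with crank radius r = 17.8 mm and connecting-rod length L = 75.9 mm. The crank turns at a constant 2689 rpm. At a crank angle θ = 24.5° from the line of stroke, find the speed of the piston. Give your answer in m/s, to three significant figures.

2.52

ω = 2π·2689/60 = 281.6 rad/s
For an in-line slider-crank, x = r cosθ + √(L² − r² sin²θ), so v = −rω sinθ·[1 + r cosθ/√(L² − r² sin²θ)].
With r = 0.0178 m, L = 0.0759 m, θ = 24.5°: √(L² − r² sin²θ) = 0.07554 m.
v = −0.0178·281.6·0.41469·[1 + 0.0178·0.90996/0.07554] = -2.5243 m/s.
|v| = 2.5243 m/s.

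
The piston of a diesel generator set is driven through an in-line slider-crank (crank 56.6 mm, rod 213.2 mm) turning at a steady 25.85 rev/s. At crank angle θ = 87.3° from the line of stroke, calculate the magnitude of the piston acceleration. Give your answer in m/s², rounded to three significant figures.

ω = 2π·25.9 = 162.4 rad/s
x(θ) = r cosθ + √(L² − r² sin²θ); with ω constant, a = ω²·d²x/dθ².
d²x/dθ² = −r cosθ − r²(cos2θ)/√u − r⁴ sin²2θ/(4u^{3/2}),  u = L² − r² sin²θ = 0.0422578 m².
Substituting r = 0.0566 m, L = 0.2132 m, θ = 87.3°: d²x/dθ² = +0.012846 m.
a = ω²·d²x/dθ² = (162.4)²·(+0.012846) = +338.88 m/s²;  |a| = 338.88 m/s².

339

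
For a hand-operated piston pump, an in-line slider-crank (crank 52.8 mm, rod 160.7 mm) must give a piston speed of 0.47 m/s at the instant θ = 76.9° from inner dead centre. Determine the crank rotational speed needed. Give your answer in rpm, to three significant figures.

For an in-line slider-crank, |v_piston| = rω|sinθ|·[1 + r cosθ/√(L² − r² sin²θ)].
With r = 0.0528 m, L = 0.1607 m, θ = 76.9°: the bracketed kinematic factor |dx/dθ| = 0.055468 m.
ω = v/|dx/dθ| = 0.47/0.055468 = 8.4733 rad/s.
N = 60ω/(2π) = 80.914 rpm.

80.9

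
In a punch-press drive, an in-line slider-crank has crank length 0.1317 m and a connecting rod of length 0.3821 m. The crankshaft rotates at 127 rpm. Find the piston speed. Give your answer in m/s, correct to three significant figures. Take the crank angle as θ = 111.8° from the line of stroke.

1.41

ω = 2π·127/60 = 13.3 rad/s
For an in-line slider-crank, x = r cosθ + √(L² − r² sin²θ), so v = −rω sinθ·[1 + r cosθ/√(L² − r² sin²θ)].
With r = 0.1317 m, L = 0.3821 m, θ = 111.8°: √(L² − r² sin²θ) = 0.36201 m.
v = −0.1317·13.3·0.92849·[1 + 0.1317·-0.37137/0.36201] = -1.4066 m/s.
|v| = 1.4066 m/s.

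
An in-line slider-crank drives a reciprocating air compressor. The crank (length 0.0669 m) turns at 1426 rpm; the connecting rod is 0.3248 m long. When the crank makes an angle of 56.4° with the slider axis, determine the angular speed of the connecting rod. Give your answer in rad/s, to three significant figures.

17.3

ω = 149.3 rad/s (converted from 1426 rpm).
The rod makes angle φ with the slider axis where L sinφ = r sinθ; differentiating, L cosφ·φ̇ = r ω cosθ.
L cosφ = √(L² − r² sin²θ) = 0.31998 m.
|ω_rod| = r ω |cosθ| / √(L² − r² sin²θ) = 0.0669·149.3·0.55339/0.31998 = 17.277 rad/s.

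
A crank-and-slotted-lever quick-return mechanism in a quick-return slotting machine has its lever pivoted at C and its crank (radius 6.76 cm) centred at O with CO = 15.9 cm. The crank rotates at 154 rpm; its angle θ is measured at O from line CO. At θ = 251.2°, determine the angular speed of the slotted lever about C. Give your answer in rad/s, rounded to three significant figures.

ω = 16.13 rad/s (from 154 rpm).
Crank pin A relative to C: A = (d + r cosθ, r sinθ); lever angle φ = atan2(r sinθ, d + r cosθ).
Differentiating tanφ: φ̇ = rω(d cosθ + r)/(d² + r² + 2dr cosθ).
d² + r² + 2dr cosθ = |CA|² = 0.0229231 m²;  d cosθ + r = +0.01636 m.
|ω_lever| = |0.0676·16.13·+0.01636| / 0.0229231 = 0.77804 rad/s.

0.778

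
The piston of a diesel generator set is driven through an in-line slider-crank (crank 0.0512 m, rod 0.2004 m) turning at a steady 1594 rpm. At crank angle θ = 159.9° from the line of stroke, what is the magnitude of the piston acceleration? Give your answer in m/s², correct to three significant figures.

ω = 2π·1594/60 = 166.9 rad/s
x(θ) = r cosθ + √(L² − r² sin²θ); with ω constant, a = ω²·d²x/dθ².
d²x/dθ² = −r cosθ − r²(cos2θ)/√u − r⁴ sin²2θ/(4u^{3/2}),  u = L² − r² sin²θ = 0.0398506 m².
Substituting r = 0.0512 m, L = 0.2004 m, θ = 159.9°: d²x/dθ² = +0.037962 m.
a = ω²·d²x/dθ² = (166.9)²·(+0.037962) = +1057.7 m/s²;  |a| = 1057.7 m/s².

1060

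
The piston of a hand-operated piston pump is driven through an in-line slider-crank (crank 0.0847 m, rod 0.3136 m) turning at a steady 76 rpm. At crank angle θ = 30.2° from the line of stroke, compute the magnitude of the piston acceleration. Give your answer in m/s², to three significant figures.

5.38

ω = 2π·76/60 = 7.959 rad/s
x(θ) = r cosθ + √(L² − r² sin²θ); with ω constant, a = ω²·d²x/dθ².
d²x/dθ² = −r cosθ − r²(cos2θ)/√u − r⁴ sin²2θ/(4u^{3/2}),  u = L² − r² sin²θ = 0.0965297 m².
Substituting r = 0.0847 m, L = 0.3136 m, θ = 30.2°: d²x/dθ² = -0.084934 m.
a = ω²·d²x/dθ² = (7.959)²·(-0.084934) = -5.3798 m/s²;  |a| = 5.3798 m/s².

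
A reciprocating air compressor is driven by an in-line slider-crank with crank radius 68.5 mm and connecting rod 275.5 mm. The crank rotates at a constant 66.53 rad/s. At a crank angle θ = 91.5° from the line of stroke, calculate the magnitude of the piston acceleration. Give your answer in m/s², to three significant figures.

85.7

ω = 66.53 rad/s
x(θ) = r cosθ + √(L² − r² sin²θ); with ω constant, a = ω²·d²x/dθ².
d²x/dθ² = −r cosθ − r²(cos2θ)/√u − r⁴ sin²2θ/(4u^{3/2}),  u = L² − r² sin²θ = 0.0712112 m².
Substituting r = 0.0685 m, L = 0.2755 m, θ = 91.5°: d²x/dθ² = +0.019352 m.
a = ω²·d²x/dθ² = (66.53)²·(+0.019352) = +85.656 m/s²;  |a| = 85.656 m/s².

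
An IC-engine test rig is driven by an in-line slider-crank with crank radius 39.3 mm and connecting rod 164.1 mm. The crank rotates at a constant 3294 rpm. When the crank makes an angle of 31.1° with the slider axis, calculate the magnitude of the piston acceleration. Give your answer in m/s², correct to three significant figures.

4540

ω = 2π·3294/60 = 344.9 rad/s
x(θ) = r cosθ + √(L² − r² sin²θ); with ω constant, a = ω²·d²x/dθ².
d²x/dθ² = −r cosθ − r²(cos2θ)/√u − r⁴ sin²2θ/(4u^{3/2}),  u = L² − r² sin²θ = 0.0265167 m².
Substituting r = 0.0393 m, L = 0.1641 m, θ = 31.1°: d²x/dθ² = -0.038183 m.
a = ω²·d²x/dθ² = (344.9)²·(-0.038183) = -4543.3 m/s²;  |a| = 4543.3 m/s².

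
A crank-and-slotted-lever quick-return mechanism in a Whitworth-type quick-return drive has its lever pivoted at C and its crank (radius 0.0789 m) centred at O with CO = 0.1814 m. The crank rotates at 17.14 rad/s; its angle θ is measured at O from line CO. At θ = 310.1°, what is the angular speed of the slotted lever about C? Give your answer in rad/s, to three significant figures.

ω = 17.14 rad/s
Crank pin A relative to C: A = (d + r cosθ, r sinθ); lever angle φ = atan2(r sinθ, d + r cosθ).
Differentiating tanφ: φ̇ = rω(d cosθ + r)/(d² + r² + 2dr cosθ).
d² + r² + 2dr cosθ = |CA|² = 0.0575692 m²;  d cosθ + r = +0.19574 m.
|ω_lever| = |0.0789·17.14·+0.19574| / 0.0575692 = 4.5982 rad/s.

4.60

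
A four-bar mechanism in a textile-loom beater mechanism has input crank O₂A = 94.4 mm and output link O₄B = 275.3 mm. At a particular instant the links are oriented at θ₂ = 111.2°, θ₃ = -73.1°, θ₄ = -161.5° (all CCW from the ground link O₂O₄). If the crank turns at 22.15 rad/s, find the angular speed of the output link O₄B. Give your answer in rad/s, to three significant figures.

ω₂ = 22.15 rad/s
Differentiating the loop-closure r₂e^{iθ₂}+r₃e^{iθ₃}=r₁+r₄e^{iθ₄} gives r₂ω₂e^{iθ₂}+r₃ω₃e^{iθ₃}=r₄ω₄e^{iθ₄}.
Eliminating the other unknown: ω₄ = r₂ω₂ sin(θ₂−θ₃) / [r₄ sin(θ₄−θ₃)].
Numerator sine = -0.07498; denominator sine = -0.99961.
Result = 0.0944·22.15·(-0.07498) / (0.2753·(-0.99961)) = +0.5697 rad/s; magnitude 0.5697 rad/s.

0.570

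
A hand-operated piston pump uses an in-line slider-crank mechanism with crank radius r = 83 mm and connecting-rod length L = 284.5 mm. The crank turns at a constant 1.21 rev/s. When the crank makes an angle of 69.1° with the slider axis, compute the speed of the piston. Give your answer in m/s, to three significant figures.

ω = 2π·1.21 = 7.603 rad/s
For an in-line slider-crank, x = r cosθ + √(L² − r² sin²θ), so v = −rω sinθ·[1 + r cosθ/√(L² − r² sin²θ)].
With r = 0.083 m, L = 0.2845 m, θ = 69.1°: √(L² − r² sin²θ) = 0.27373 m.
v = −0.083·7.603·0.93420·[1 + 0.083·0.35674/0.27373] = -0.65327 m/s.
|v| = 0.65327 m/s.

0.653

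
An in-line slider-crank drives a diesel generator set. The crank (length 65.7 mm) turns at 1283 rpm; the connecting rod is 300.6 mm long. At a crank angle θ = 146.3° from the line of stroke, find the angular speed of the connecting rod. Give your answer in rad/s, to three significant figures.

ω = 134.4 rad/s (converted from 1283 rpm).
The rod makes angle φ with the slider axis where L sinφ = r sinθ; differentiating, L cosφ·φ̇ = r ω cosθ.
L cosφ = √(L² − r² sin²θ) = 0.29838 m.
|ω_rod| = r ω |cosθ| / √(L² − r² sin²θ) = 0.0657·134.4·0.83195/0.29838 = 24.612 rad/s.

24.6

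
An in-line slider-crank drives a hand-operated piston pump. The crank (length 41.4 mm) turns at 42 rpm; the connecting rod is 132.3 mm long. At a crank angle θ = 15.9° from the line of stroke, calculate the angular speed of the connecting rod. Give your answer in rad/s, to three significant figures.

1.33

ω = 4.398 rad/s (converted from 42 rpm).
The rod makes angle φ with the slider axis where L sinφ = r sinθ; differentiating, L cosφ·φ̇ = r ω cosθ.
L cosφ = √(L² − r² sin²θ) = 0.13181 m.
|ω_rod| = r ω |cosθ| / √(L² − r² sin²θ) = 0.0414·4.398·0.96174/0.13181 = 1.3286 rad/s.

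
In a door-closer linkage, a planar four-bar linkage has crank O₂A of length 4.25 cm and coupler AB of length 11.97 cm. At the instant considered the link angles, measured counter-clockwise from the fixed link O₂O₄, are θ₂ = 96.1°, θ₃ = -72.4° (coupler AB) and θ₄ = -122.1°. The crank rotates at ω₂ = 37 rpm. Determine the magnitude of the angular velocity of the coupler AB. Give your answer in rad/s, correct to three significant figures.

ω₂ = 3.875 rad/s (from 37 rpm).
Differentiating the loop-closure r₂e^{iθ₂}+r₃e^{iθ₃}=r₁+r₄e^{iθ₄} gives r₂ω₂e^{iθ₂}+r₃ω₃e^{iθ₃}=r₄ω₄e^{iθ₄}.
Eliminating the other unknown: ω₃ = r₂ω₂ sin(θ₄−θ₂) / [r₃ sin(θ₃−θ₄)].
Numerator sine = +0.61841; denominator sine = +0.76267.
Result = 0.0425·3.875·(+0.61841) / (0.1197·(+0.76267)) = +1.1155 rad/s; magnitude 1.1155 rad/s.

1.12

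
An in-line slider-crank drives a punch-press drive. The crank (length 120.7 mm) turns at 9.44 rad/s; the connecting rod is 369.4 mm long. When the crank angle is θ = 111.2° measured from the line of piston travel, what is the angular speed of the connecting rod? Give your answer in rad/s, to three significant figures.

1.17

ω = 9.44 rad/s
The rod makes angle φ with the slider axis where L sinφ = r sinθ; differentiating, L cosφ·φ̇ = r ω cosθ.
L cosφ = √(L² − r² sin²θ) = 0.35184 m.
|ω_rod| = r ω |cosθ| / √(L² − r² sin²θ) = 0.1207·9.44·0.36162/0.35184 = 1.1711 rad/s.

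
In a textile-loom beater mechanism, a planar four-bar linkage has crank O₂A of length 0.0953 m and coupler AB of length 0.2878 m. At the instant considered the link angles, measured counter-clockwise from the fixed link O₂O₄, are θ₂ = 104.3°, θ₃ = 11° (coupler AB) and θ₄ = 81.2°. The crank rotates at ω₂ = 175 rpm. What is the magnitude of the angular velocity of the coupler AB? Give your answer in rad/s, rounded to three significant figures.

ω₂ = 18.33 rad/s (from 175 rpm).
Differentiating the loop-closure r₂e^{iθ₂}+r₃e^{iθ₃}=r₁+r₄e^{iθ₄} gives r₂ω₂e^{iθ₂}+r₃ω₃e^{iθ₃}=r₄ω₄e^{iθ₄}.
Eliminating the other unknown: ω₃ = r₂ω₂ sin(θ₄−θ₂) / [r₃ sin(θ₃−θ₄)].
Numerator sine = -0.39234; denominator sine = -0.94088.
Result = 0.0953·18.33·(-0.39234) / (0.2878·(-0.94088)) = +2.5304 rad/s; magnitude 2.5304 rad/s.

2.53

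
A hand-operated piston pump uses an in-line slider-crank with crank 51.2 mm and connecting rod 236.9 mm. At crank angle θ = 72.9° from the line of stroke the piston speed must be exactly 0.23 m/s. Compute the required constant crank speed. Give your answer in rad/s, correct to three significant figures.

For an in-line slider-crank, |v_piston| = rω|sinθ|·[1 + r cosθ/√(L² − r² sin²θ)].
With r = 0.0512 m, L = 0.2369 m, θ = 72.9°: the bracketed kinematic factor |dx/dθ| = 0.052115 m.
ω = v/|dx/dθ| = 0.23/0.052115 = 4.4133 rad/s.

4.41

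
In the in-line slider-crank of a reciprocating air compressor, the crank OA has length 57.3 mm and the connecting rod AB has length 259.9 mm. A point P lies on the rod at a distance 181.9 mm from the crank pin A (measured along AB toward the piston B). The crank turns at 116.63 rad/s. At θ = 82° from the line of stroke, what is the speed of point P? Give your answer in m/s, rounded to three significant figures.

ω = 116.6 rad/s.  Crank-pin speed |V_A| = rω = 6.6829 m/s, perpendicular to OA.
Rod angle: sinφ = −(r/L) sinθ ⇒ φ = -12.611°; ω_rod = −rω cosθ/√(L²−r²sin²θ) = -3.6671 rad/s.
V_P = V_A + ω_rod × AP, with AP = 0.1819 m along the rod.
Components: V_Px = −rω sinθ − a·ω_rod·sinφ = -6.7635 m/s;  V_Py = rω cosθ + a·ω_rod·cosφ = +0.27913 m/s.
|V_P| = √(V_Px² + V_Py²) = 6.7692 m/s.

6.77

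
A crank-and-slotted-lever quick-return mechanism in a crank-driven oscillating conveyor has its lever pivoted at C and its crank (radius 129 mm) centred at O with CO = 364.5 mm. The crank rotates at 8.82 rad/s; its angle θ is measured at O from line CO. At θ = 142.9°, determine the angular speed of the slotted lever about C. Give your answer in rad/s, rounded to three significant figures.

2.47

ω = 8.82 rad/s
Crank pin A relative to C: A = (d + r cosθ, r sinθ); lever angle φ = atan2(r sinθ, d + r cosθ).
Differentiating tanφ: φ̇ = rω(d cosθ + r)/(d² + r² + 2dr cosθ).
d² + r² + 2dr cosθ = |CA|² = 0.0744957 m²;  d cosθ + r = -0.16172 m.
|ω_lever| = |0.129·8.82·-0.16172| / 0.0744957 = 2.47 rad/s.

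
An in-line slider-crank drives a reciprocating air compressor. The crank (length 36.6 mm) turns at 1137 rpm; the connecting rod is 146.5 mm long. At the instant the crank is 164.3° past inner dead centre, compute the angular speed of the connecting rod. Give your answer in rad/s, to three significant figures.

ω = 119.1 rad/s (converted from 1137 rpm).
The rod makes angle φ with the slider axis where L sinφ = r sinθ; differentiating, L cosφ·φ̇ = r ω cosθ.
L cosφ = √(L² − r² sin²θ) = 0.14616 m.
|ω_rod| = r ω |cosθ| / √(L² − r² sin²θ) = 0.0366·119.1·0.96269/0.14616 = 28.702 rad/s.

28.7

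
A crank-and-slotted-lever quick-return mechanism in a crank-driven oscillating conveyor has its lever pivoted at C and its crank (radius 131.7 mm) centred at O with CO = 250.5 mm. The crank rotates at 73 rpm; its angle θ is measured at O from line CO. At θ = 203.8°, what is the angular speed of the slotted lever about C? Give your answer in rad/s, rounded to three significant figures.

4.98

ω = 7.645 rad/s (from 73 rpm).
Crank pin A relative to C: A = (d + r cosθ, r sinθ); lever angle φ = atan2(r sinθ, d + r cosθ).
Differentiating tanφ: φ̇ = rω(d cosθ + r)/(d² + r² + 2dr cosθ).
d² + r² + 2dr cosθ = |CA|² = 0.0197245 m²;  d cosθ + r = -0.097497 m.
|ω_lever| = |0.1317·7.645·-0.097497| / 0.0197245 = 4.9765 rad/s.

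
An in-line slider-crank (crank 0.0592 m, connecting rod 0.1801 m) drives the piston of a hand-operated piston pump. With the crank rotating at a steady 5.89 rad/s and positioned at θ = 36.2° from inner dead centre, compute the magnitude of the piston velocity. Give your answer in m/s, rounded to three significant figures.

0.262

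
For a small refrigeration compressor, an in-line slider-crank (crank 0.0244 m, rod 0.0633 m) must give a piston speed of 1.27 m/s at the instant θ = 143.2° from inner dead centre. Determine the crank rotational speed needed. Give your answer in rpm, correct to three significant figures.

1220

For an in-line slider-crank, |v_piston| = rω|sinθ|·[1 + r cosθ/√(L² − r² sin²θ)].
With r = 0.0244 m, L = 0.0633 m, θ = 143.2°: the bracketed kinematic factor |dx/dθ| = 0.0099795 m.
ω = v/|dx/dθ| = 1.27/0.0099795 = 127.26 rad/s.
N = 60ω/(2π) = 1215.2 rpm.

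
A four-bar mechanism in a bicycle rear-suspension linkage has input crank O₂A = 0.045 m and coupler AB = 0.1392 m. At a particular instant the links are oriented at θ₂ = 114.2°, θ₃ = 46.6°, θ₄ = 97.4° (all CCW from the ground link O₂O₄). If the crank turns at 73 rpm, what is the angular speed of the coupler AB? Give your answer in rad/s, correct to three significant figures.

0.922

ω₂ = 7.645 rad/s (from 73 rpm).
Differentiating the loop-closure r₂e^{iθ₂}+r₃e^{iθ₃}=r₁+r₄e^{iθ₄} gives r₂ω₂e^{iθ₂}+r₃ω₃e^{iθ₃}=r₄ω₄e^{iθ₄}.
Eliminating the other unknown: ω₃ = r₂ω₂ sin(θ₄−θ₂) / [r₃ sin(θ₃−θ₄)].
Numerator sine = -0.28903; denominator sine = -0.77494.
Result = 0.045·7.645·(-0.28903) / (0.1392·(-0.77494)) = +0.92172 rad/s; magnitude 0.92172 rad/s.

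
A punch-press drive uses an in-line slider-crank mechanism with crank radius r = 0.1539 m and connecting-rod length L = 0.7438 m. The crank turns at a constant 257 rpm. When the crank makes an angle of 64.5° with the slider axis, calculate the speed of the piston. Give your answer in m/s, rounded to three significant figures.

4.08

ω = 2π·257/60 = 26.91 rad/s
For an in-line slider-crank, x = r cosθ + √(L² − r² sin²θ), so v = −rω sinθ·[1 + r cosθ/√(L² − r² sin²θ)].
With r = 0.1539 m, L = 0.7438 m, θ = 64.5°: √(L² − r² sin²θ) = 0.73071 m.
v = −0.1539·26.91·0.90259·[1 + 0.1539·0.43051/0.73071] = -4.0774 m/s.
|v| = 4.0774 m/s.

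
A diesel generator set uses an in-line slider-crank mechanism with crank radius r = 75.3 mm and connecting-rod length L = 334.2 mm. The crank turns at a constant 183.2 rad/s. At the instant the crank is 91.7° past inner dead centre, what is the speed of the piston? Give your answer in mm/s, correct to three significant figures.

ω = 183.2 rad/s
For an in-line slider-crank, x = r cosθ + √(L² − r² sin²θ), so v = −rω sinθ·[1 + r cosθ/√(L² − r² sin²θ)].
With r = 0.0753 m, L = 0.3342 m, θ = 91.7°: √(L² − r² sin²θ) = 0.32561 m.
v = −0.0753·183.2·0.99956·[1 + 0.0753·-0.02967/0.32561] = -13.694 m/s.
|v| = 13.694 m/s = 13694 mm/s.

13700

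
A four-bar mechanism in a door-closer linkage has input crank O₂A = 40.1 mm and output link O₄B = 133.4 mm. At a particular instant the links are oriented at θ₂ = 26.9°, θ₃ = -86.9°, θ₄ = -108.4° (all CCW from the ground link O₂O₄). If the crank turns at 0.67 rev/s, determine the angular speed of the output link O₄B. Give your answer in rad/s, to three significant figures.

ω₂ = 4.21 rad/s (from 0.67 rev/s).
Differentiating the loop-closure r₂e^{iθ₂}+r₃e^{iθ₃}=r₁+r₄e^{iθ₄} gives r₂ω₂e^{iθ₂}+r₃ω₃e^{iθ₃}=r₄ω₄e^{iθ₄}.
Eliminating the other unknown: ω₄ = r₂ω₂ sin(θ₂−θ₃) / [r₄ sin(θ₄−θ₃)].
Numerator sine = +0.91496; denominator sine = -0.36650.
Result = 0.0401·4.21·(+0.91496) / (0.1334·(-0.36650)) = -3.1591 rad/s; magnitude 3.1591 rad/s.

3.16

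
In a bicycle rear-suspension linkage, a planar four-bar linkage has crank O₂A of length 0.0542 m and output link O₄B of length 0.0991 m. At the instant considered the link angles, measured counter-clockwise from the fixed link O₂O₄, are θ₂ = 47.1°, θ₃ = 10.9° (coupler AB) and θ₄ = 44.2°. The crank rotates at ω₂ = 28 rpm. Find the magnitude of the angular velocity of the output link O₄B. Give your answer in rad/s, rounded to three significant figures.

1.73

ω₂ = 2.932 rad/s (from 28 rpm).
Differentiating the loop-closure r₂e^{iθ₂}+r₃e^{iθ₃}=r₁+r₄e^{iθ₄} gives r₂ω₂e^{iθ₂}+r₃ω₃e^{iθ₃}=r₄ω₄e^{iθ₄}.
Eliminating the other unknown: ω₄ = r₂ω₂ sin(θ₂−θ₃) / [r₄ sin(θ₄−θ₃)].
Numerator sine = +0.59061; denominator sine = +0.54902.
Result = 0.0542·2.932·(+0.59061) / (0.0991·(+0.54902)) = +1.7251 rad/s; magnitude 1.7251 rad/s.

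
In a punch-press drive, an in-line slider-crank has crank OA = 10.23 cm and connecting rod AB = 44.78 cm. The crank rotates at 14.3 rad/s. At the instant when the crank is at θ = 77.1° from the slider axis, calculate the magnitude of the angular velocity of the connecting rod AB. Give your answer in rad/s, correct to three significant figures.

ω = 14.3 rad/s
The rod makes angle φ with the slider axis where L sinφ = r sinθ; differentiating, L cosφ·φ̇ = r ω cosθ.
L cosφ = √(L² − r² sin²θ) = 0.43656 m.
|ω_rod| = r ω |cosθ| / √(L² − r² sin²θ) = 0.1023·14.3·0.22325/0.43656 = 0.74811 rad/s.

0.748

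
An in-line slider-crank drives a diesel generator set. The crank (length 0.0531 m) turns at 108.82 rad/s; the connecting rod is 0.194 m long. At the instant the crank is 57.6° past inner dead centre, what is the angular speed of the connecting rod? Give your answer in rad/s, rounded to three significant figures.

16.4

ω = 108.8 rad/s
The rod makes angle φ with the slider axis where L sinφ = r sinθ; differentiating, L cosφ·φ̇ = r ω cosθ.
L cosφ = √(L² − r² sin²θ) = 0.18875 m.
|ω_rod| = r ω |cosθ| / √(L² − r² sin²θ) = 0.0531·108.8·0.53583/0.18875 = 16.404 rad/s.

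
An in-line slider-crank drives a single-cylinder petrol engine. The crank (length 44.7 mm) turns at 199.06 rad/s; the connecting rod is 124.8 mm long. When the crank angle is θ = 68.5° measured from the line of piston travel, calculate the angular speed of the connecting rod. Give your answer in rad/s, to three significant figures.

ω = 199.1 rad/s
The rod makes angle φ with the slider axis where L sinφ = r sinθ; differentiating, L cosφ·φ̇ = r ω cosθ.
L cosφ = √(L² − r² sin²θ) = 0.11767 m.
|ω_rod| = r ω |cosθ| / √(L² − r² sin²θ) = 0.0447·199.1·0.36650/0.11767 = 27.715 rad/s.

27.7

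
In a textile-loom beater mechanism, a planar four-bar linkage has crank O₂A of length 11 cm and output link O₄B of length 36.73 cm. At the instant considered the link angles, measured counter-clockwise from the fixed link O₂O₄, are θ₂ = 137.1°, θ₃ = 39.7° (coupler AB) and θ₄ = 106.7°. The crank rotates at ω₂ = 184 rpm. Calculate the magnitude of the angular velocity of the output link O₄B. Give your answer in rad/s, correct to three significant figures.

6.22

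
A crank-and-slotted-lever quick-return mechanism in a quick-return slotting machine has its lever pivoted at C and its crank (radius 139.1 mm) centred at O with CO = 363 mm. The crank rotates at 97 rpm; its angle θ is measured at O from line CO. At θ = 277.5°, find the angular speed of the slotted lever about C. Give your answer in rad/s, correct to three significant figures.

1.60

ω = 10.16 rad/s (from 97 rpm).
Crank pin A relative to C: A = (d + r cosθ, r sinθ); lever angle φ = atan2(r sinθ, d + r cosθ).
Differentiating tanφ: φ̇ = rω(d cosθ + r)/(d² + r² + 2dr cosθ).
d² + r² + 2dr cosθ = |CA|² = 0.164299 m²;  d cosθ + r = +0.18648 m.
|ω_lever| = |0.1391·10.16·+0.18648| / 0.164299 = 1.6037 rad/s.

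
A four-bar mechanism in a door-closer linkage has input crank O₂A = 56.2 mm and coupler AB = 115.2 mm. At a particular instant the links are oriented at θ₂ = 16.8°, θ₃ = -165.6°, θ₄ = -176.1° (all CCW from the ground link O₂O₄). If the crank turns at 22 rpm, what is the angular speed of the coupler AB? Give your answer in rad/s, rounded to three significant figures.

1.38

ω₂ = 2.304 rad/s (from 22 rpm).
Differentiating the loop-closure r₂e^{iθ₂}+r₃e^{iθ₃}=r₁+r₄e^{iθ₄} gives r₂ω₂e^{iθ₂}+r₃ω₃e^{iθ₃}=r₄ω₄e^{iθ₄}.
Eliminating the other unknown: ω₃ = r₂ω₂ sin(θ₄−θ₂) / [r₃ sin(θ₃−θ₄)].
Numerator sine = +0.22325; denominator sine = +0.18224.
Result = 0.0562·2.304·(+0.22325) / (0.1152·(+0.18224)) = +1.3769 rad/s; magnitude 1.3769 rad/s.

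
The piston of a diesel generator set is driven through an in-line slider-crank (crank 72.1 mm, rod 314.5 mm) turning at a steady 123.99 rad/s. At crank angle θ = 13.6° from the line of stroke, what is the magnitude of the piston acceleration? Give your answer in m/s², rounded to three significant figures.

1300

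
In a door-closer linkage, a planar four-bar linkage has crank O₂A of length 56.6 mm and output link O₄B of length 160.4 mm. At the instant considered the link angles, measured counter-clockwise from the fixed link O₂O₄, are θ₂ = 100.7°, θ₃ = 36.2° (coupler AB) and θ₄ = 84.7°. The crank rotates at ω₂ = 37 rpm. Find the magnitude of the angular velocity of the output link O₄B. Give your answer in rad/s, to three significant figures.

1.65

ω₂ = 3.875 rad/s (from 37 rpm).
Differentiating the loop-closure r₂e^{iθ₂}+r₃e^{iθ₃}=r₁+r₄e^{iθ₄} gives r₂ω₂e^{iθ₂}+r₃ω₃e^{iθ₃}=r₄ω₄e^{iθ₄}.
Eliminating the other unknown: ω₄ = r₂ω₂ sin(θ₂−θ₃) / [r₄ sin(θ₄−θ₃)].
Numerator sine = +0.90259; denominator sine = +0.74896.
Result = 0.0566·3.875·(+0.90259) / (0.1604·(+0.74896)) = +1.6477 rad/s; magnitude 1.6477 rad/s.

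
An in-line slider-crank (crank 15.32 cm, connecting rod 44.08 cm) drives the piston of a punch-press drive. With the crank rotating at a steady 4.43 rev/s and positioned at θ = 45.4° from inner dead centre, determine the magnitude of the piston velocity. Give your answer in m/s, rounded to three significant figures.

3.80

ω = 2π·4.43 = 27.83 rad/s
For an in-line slider-crank, x = r cosθ + √(L² − r² sin²θ), so v = −rω sinθ·[1 + r cosθ/√(L² − r² sin²θ)].
With r = 0.1532 m, L = 0.4408 m, θ = 45.4°: √(L² − r² sin²θ) = 0.42709 m.
v = −0.1532·27.83·0.71203·[1 + 0.1532·0.70215/0.42709] = -3.801 m/s.
|v| = 3.801 m/s.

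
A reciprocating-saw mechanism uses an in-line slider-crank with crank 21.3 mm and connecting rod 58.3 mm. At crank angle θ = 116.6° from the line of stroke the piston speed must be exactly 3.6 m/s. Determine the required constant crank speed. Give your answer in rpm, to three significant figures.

For an in-line slider-crank, |v_piston| = rω|sinθ|·[1 + r cosθ/√(L² − r² sin²θ)].
With r = 0.0213 m, L = 0.0583 m, θ = 116.6°: the bracketed kinematic factor |dx/dθ| = 0.015749 m.
ω = v/|dx/dθ| = 3.6/0.015749 = 228.59 rad/s.
N = 60ω/(2π) = 2182.8 rpm.

2180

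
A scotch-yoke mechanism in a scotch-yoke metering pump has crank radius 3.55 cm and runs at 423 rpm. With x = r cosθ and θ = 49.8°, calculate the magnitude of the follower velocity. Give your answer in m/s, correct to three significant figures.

1.20

ω = 44.3 rad/s (from 423 rpm).
x = r cosθ ⇒ ẋ = −rω sinθ.
|v| = rω|sinθ| = 0.0355·44.3·|sin 49.8°| = 1.2011 m/s.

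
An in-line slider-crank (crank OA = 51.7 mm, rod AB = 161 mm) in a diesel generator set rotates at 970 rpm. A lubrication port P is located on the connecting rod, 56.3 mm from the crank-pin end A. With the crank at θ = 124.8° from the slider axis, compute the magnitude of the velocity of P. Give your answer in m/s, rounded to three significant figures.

4.47

ω = 101.6 rad/s.  Crank-pin speed |V_A| = rω = 5.2516 m/s, perpendicular to OA.
Rod angle: sinφ = −(r/L) sinθ ⇒ φ = -15.289°; ω_rod = −rω cosθ/√(L²−r²sin²θ) = +19.299 rad/s.
V_P = V_A + ω_rod × AP, with AP = 0.0563 m along the rod.
Components: V_Px = −rω sinθ − a·ω_rod·sinφ = -4.0258 m/s;  V_Py = rω cosθ + a·ω_rod·cosφ = -1.9491 m/s.
|V_P| = √(V_Px² + V_Py²) = 4.4728 m/s.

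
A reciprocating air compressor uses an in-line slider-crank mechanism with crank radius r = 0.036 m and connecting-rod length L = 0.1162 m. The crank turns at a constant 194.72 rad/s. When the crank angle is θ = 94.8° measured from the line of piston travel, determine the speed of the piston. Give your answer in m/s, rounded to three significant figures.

6.79

ω = 194.7 rad/s
For an in-line slider-crank, x = r cosθ + √(L² − r² sin²θ), so v = −rω sinθ·[1 + r cosθ/√(L² − r² sin²θ)].
With r = 0.036 m, L = 0.1162 m, θ = 94.8°: √(L² − r² sin²θ) = 0.11052 m.
v = −0.036·194.7·0.99649·[1 + 0.036·-0.08368/0.11052] = -6.7949 m/s.
|v| = 6.7949 m/s.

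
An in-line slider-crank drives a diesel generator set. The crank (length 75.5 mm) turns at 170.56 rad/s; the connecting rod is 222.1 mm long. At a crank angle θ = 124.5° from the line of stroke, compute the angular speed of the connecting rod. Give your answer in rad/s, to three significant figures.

34.2

ω = 170.6 rad/s
The rod makes angle φ with the slider axis where L sinφ = r sinθ; differentiating, L cosφ·φ̇ = r ω cosθ.
L cosφ = √(L² − r² sin²θ) = 0.21321 m.
|ω_rod| = r ω |cosθ| / √(L² − r² sin²θ) = 0.0755·170.6·0.56641/0.21321 = 34.21 rad/s.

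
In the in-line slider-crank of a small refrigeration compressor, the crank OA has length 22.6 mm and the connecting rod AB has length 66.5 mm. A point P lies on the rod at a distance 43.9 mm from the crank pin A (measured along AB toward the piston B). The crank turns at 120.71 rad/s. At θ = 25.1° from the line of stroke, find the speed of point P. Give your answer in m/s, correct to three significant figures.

ω = 120.7 rad/s.  Crank-pin speed |V_A| = rω = 2.728 m/s, perpendicular to OA.
Rod angle: sinφ = −(r/L) sinθ ⇒ φ = -8.289°; ω_rod = −rω cosθ/√(L²−r²sin²θ) = -37.542 rad/s.
V_P = V_A + ω_rod × AP, with AP = 0.0439 m along the rod.
Components: V_Px = −rω sinθ − a·ω_rod·sinφ = -1.3948 m/s;  V_Py = rω cosθ + a·ω_rod·cosφ = +0.83958 m/s.
|V_P| = √(V_Px² + V_Py²) = 1.628 m/s.

1.63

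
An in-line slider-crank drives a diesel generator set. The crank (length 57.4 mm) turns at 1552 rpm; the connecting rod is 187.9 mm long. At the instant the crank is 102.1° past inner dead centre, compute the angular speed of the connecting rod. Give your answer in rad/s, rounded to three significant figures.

ω = 162.5 rad/s (converted from 1552 rpm).
The rod makes angle φ with the slider axis where L sinφ = r sinθ; differentiating, L cosφ·φ̇ = r ω cosθ.
L cosφ = √(L² − r² sin²θ) = 0.17932 m.
|ω_rod| = r ω |cosθ| / √(L² − r² sin²θ) = 0.0574·162.5·0.20962/0.17932 = 10.905 rad/s.

10.9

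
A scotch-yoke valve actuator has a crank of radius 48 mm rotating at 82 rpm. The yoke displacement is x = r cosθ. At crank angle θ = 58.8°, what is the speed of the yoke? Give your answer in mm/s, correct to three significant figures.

ω = 8.587 rad/s (from 82 rpm).
x = r cosθ ⇒ ẋ = −rω sinθ.
|v| = rω|sinθ| = 0.048·8.587·|sin 58.8°| = 0.35256 m/s = 352.56 mm/s.

353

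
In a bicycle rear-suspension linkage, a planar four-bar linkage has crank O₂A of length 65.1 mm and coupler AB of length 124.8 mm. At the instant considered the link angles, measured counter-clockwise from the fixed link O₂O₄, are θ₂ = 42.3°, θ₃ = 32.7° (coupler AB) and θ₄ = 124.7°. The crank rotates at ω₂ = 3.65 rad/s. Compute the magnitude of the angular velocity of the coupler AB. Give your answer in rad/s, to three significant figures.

ω₂ = 3.65 rad/s
Differentiating the loop-closure r₂e^{iθ₂}+r₃e^{iθ₃}=r₁+r₄e^{iθ₄} gives r₂ω₂e^{iθ₂}+r₃ω₃e^{iθ₃}=r₄ω₄e^{iθ₄}.
Eliminating the other unknown: ω₃ = r₂ω₂ sin(θ₄−θ₂) / [r₃ sin(θ₃−θ₄)].
Numerator sine = +0.99122; denominator sine = -0.99939.
Result = 0.0651·3.65·(+0.99122) / (0.1248·(-0.99939)) = -1.8884 rad/s; magnitude 1.8884 rad/s.

1.89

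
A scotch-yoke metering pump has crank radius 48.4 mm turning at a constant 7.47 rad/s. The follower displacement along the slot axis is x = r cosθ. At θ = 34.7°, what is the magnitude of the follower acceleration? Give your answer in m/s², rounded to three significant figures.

2.22

ω = 7.47 rad/s
x = r cosθ ⇒ ẍ = −rω² cosθ (ω constant).
|a| = rω²|cosθ| = 0.0484·(7.47)²·|cos 34.7°| = 2.2204 m/s².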